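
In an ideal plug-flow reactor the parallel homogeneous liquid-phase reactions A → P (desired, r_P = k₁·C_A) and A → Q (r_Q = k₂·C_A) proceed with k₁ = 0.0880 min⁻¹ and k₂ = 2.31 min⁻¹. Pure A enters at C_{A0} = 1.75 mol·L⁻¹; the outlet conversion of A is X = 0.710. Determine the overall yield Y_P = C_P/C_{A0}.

0.0261

C_A = C_{A0}(1−X) = 0.5075 mol·L⁻¹.
Both paths are first order in A, so the instantaneous fraction to P is constant: dC_P/d(−C_A) = k₁/(k₁+k₂) = 0.03670.
C_P = 0.03670·(C_{A0}−C_A) = 0.03670×1.242 = 0.0456 mol·L⁻¹.
Y_P = C_P/C_{A0} = 0.04560/1.75 = 0.0261.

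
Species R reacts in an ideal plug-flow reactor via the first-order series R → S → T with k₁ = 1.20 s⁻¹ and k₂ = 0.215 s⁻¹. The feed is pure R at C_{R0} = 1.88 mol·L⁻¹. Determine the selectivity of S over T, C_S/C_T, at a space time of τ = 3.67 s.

1.20

The intermediate concentration in a first-order A→B→C sequence is C_S = k₁C_{R0}(e^(−k₁τ) − e^(−k₂τ))/(k₂−k₁).
e^(−k₁τ) = e^(−1.20×3.67) = e^(−4.404) = 0.01223; e^(−k₂τ) = e^(−0.7890) = 0.4543.
C_S = 1.20×1.88/(0.215−1.20) × (0.01223−0.4543) = (-2.290)×(-0.4420) = 1.012 mol·L⁻¹.
C_R = C_{R0}e^(−k₁τ) = 0.02299 mol·L⁻¹, so C_T = C_{R0}−C_R−C_S = 0.8446 mol·L⁻¹; C_S/C_T = 1.20.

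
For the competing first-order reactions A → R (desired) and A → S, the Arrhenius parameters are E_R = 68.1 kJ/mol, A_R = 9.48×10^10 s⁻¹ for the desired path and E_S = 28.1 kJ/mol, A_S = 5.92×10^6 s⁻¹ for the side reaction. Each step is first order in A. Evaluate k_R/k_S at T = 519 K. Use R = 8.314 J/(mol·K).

Since both paths have the same order in A, the concentration cancels and S_{R/S} = k_R/k_S = (A_R/A_S)·exp[(E_S−E_R)/(RT)].
(E_S−E_R)/(RT) = (28.1−68.1)×10³/(8.314×519) = -40000/4315 = -9.270.
k_R/k_S = (9.48×10^10/5.92×10^6)·exp(-9.270) = 16014 × 9.420×10^-5 = 1.51.

1.51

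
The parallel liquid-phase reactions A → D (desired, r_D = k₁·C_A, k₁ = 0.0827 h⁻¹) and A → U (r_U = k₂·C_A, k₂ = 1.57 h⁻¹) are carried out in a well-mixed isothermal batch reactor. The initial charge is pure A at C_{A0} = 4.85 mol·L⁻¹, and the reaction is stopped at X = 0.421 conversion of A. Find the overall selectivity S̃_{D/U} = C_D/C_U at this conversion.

C_A = C_{A0}(1−X) = 2.808 mol·L⁻¹.
Both paths are first order in A, so the instantaneous fraction to D is constant: dC_D/d(−C_A) = k₁/(k₁+k₂) = 0.05004.
C_D = 0.05004·(C_{A0}−C_A) = 0.05004×2.042 = 0.102 mol·L⁻¹.
C_U = (C_{A0}−C_A)−C_D = 1.940 mol·L⁻¹; S̃_{D/U} = 0.1022/1.940 = 0.0527.

0.0527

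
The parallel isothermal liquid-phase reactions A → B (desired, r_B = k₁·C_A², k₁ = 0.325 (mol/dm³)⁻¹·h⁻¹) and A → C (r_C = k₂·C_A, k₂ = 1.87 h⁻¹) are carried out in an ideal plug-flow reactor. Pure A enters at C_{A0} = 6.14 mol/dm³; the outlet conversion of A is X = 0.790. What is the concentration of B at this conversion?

C_A = C_{A0}(1−X) = 1.289 mol/dm³.
Along a PFR/batch, dC_C/dC_A = −r_C/(r_B+r_C) = −k₂/(k₂+k₁·C_A).
Integrating from C_{A0} to C_A: C_C = (1.87/0.325)·ln[(1.87+0.325·6.14)/(1.87+0.325·1.29)] = 5.754·ln(3.865/2.289) = 3.015 mol/dm³.
Then C_B = (C_{A0}−C_A) − C_C = 4.851 − 3.015 = 1.836 mol/dm³.

1.84 mol/dm³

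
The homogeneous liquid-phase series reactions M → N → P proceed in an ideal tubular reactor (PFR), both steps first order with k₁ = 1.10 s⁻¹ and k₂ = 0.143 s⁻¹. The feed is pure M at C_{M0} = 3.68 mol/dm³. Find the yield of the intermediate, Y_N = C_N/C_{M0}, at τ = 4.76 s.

For first-order series with pure M initially, C_N(τ) = k₁C_{M0}/(k₂−k₁)·(e^(−k₁τ) − e^(−k₂τ)).
e^(−k₁τ) = e^(−1.10×4.76) = e^(−5.236) = 0.005322; e^(−k₂τ) = e^(−0.6807) = 0.5063.
C_N = 1.10×3.68/(0.143−1.10) × (0.005322−0.5063) = (-4.230)×(-0.5010) = 2.119 mol/dm³.
Y_N = C_N/C_{M0} = 2.119/3.68 = 0.576.

0.576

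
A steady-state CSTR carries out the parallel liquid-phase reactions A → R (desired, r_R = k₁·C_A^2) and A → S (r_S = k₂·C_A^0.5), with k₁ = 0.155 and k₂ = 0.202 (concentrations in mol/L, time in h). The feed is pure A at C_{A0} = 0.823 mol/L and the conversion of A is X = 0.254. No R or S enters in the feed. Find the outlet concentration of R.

Exit C_A = C_{A0}(1−X) = 0.823×0.746 = 0.6140 mol/L.
In a CSTR the entire volume is at exit conditions, so r_R = 0.155×0.6140^2 = 0.05843 and r_S = 0.202×0.6140^0.5 = 0.1583.
Fraction of consumed A going to R: r_R/(r_R+r_S) = 0.2696.
C_R = 0.2696·C_{A0}·X = 0.2696×0.823×0.254 = 0.0564 mol/L.

0.0564 mol/L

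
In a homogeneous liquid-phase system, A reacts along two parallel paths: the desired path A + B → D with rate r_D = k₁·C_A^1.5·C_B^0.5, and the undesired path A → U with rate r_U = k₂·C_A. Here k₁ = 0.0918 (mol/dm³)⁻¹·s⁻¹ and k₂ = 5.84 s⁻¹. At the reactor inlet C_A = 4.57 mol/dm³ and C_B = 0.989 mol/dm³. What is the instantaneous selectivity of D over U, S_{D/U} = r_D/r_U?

S_{D/U} = r_D/r_U = (k₁·C_A^1.5·C_B^0.5)/(k₂·C_A) = (k₁/k₂)·C_A^0.5·C_B^0.5.
= (0.0918×4.570^1.5×0.9890^0.5) / (5.84×4.570) = 0.8919/26.69 = 0.0334.
Since the desired path is higher order in A, keeping C_A high (PFR or concentrated feed) favours D.

0.0334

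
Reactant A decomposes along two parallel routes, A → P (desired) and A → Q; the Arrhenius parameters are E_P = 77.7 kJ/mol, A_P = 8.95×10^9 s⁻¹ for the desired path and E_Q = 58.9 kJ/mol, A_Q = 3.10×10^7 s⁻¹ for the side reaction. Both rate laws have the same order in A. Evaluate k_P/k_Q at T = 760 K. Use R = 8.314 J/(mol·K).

k_P/k_Q = (A_P/A_Q)·exp[−(E_P−E_Q)/(RT)] = (A_P/A_Q)·exp[(E_Q−E_P)/(RT)].
(E_Q−E_P)/(RT) = (58.9−77.7)×10³/(8.314×760) = -18800/6319 = -2.975.
k_P/k_Q = (8.95×10^9/3.10×10^7)·exp(-2.975) = 288.7 × 0.05103 = 14.7.

14.7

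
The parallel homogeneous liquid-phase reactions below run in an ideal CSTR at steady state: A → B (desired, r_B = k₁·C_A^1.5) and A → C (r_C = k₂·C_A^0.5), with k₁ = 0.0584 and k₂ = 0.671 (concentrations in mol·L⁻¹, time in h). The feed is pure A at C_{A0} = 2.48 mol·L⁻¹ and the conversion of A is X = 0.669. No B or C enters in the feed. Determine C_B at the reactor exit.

0.111 mol·L⁻¹

Exit C_A = C_{A0}(1−X) = 2.48×0.331 = 0.8209 mol·L⁻¹.
Rates in a CSTR are evaluated at the outlet concentration: r_B = 0.0584×0.8209^1.5 = 0.04343, r_C = 0.671×0.8209^0.5 = 0.6079.
Fraction of consumed A going to B: r_B/(r_B+r_C) = 0.06668.
C_B = 0.06668·C_{A0}·X = 0.06668×2.48×0.669 = 0.111 mol·L⁻¹.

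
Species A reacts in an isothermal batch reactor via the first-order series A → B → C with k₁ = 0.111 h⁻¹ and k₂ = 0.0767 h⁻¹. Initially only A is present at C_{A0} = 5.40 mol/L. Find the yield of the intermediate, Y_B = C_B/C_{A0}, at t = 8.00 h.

For first-order series with pure A initially, C_B(t) = k₁C_{A0}/(k₂−k₁)·(e^(−k₁t) − e^(−k₂t)).
e^(−k₁t) = e^(−0.111×8.00) = e^(−0.8880) = 0.4115; e^(−k₂t) = e^(−0.6136) = 0.5414.
C_B = 0.111×5.40/(0.0767−0.111) × (0.4115−0.5414) = (-17.48)×(-0.1299) = 2.270 mol/L.
Y_B = C_B/C_{A0} = 2.270/5.40 = 0.420.

0.420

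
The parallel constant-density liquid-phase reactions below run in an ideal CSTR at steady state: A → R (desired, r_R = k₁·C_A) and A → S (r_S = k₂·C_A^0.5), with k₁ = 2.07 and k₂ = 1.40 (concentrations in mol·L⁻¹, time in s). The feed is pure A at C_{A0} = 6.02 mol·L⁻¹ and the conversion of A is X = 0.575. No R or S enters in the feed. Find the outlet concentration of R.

Exit C_A = C_{A0}(1−X) = 6.02×0.425 = 2.558 mol·L⁻¹.
In a CSTR the entire volume is at exit conditions, so r_R = 2.07×2.558 = 5.296 and r_S = 1.40×2.558^0.5 = 2.239.
Fraction of consumed A going to R: r_R/(r_R+r_S) = 0.7028.
C_R = 0.7028·C_{A0}·X = 0.7028×6.02×0.575 = 2.43 mol·L⁻¹.

2.43 mol·L⁻¹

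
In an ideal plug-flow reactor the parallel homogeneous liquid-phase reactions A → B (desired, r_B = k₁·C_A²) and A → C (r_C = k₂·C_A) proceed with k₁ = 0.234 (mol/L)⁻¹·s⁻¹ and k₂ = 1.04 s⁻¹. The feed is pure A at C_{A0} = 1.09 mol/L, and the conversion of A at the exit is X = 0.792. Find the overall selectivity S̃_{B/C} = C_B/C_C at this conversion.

0.145

C_A = C_{A0}(1−X) = 0.2267 mol/L.
Along a PFR/batch, dC_C/dC_A = −r_C/(r_B+r_C) = −k₂/(k₂+k₁·C_A).
Integrating from C_{A0} to C_A: C_C = (1.04/0.234)·ln[(1.04+0.234·1.09)/(1.04+0.234·0.227)] = 4.444·ln(1.295/1.093) = 0.7537 mol/L.
Then C_B = (C_{A0}−C_A) − C_C = 0.8633 − 0.7537 = 0.1096 mol/L.
S̃_{B/C} = C_B/C_C = 0.1096/0.7537 = 0.145.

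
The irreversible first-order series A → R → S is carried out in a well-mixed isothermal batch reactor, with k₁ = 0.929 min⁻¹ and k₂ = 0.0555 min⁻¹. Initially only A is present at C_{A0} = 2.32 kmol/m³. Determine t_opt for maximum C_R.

3.23 min

The intermediate peaks when r₁ = r₂, i.e. k₁e^(−k₁t) = k₂e^(−k₂t), giving t_opt = ln(k₂/k₁)/(k₂−k₁).
= ln(0.0555/0.929)/(0.0555−0.929) = ln(0.05974)/-0.8735 = -2.818/-0.8735 = 3.23 min.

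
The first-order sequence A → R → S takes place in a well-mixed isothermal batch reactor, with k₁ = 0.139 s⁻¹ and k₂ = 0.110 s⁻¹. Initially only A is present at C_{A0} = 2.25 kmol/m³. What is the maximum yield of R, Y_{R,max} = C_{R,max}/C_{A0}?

At the optimum, C_{R,max}/C_{A0} = (k₁/k₂)^[k₂/(k₂−k₁)].
= (0.139/0.110)^(0.110/(0.110−0.139)) = (1.264)^(-3.793) = 0.4117.

0.412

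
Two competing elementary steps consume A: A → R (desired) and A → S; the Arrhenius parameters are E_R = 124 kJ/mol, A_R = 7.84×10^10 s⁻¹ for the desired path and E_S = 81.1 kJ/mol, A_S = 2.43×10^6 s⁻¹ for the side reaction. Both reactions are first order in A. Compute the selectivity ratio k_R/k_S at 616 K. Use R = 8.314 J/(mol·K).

7.43

With equal orders, S_{R/S} = k_R/k_S = (A_R/A_S)·exp[(E_S−E_R)/(RT)].
(E_S−E_R)/(RT) = (81.1−124)×10³/(8.314×616) = -42900/5121 = -8.377.
k_R/k_S = (7.84×10^10/2.43×10^6)·exp(-8.377) = 32263 × 2.302×10^-4 = 7.43.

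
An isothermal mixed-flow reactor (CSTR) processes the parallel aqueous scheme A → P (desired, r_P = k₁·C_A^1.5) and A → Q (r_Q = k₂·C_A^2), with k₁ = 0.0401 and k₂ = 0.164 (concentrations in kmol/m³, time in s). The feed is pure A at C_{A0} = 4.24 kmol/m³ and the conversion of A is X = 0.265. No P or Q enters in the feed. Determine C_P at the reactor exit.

Exit C_A = C_{A0}(1−X) = 4.24×0.735 = 3.116 kmol/m³.
A CSTR operates uniformly at the exit composition, giving r_P = 0.2206 and r_Q = 1.593 (each k·C_A^n at C_A = 3.116).
Fraction of consumed A going to P: r_P/(r_P+r_Q) = 0.1217.
C_P = 0.1217·C_{A0}·X = 0.1217×4.24×0.265 = 0.137 kmol/m³.

0.137 kmol/m³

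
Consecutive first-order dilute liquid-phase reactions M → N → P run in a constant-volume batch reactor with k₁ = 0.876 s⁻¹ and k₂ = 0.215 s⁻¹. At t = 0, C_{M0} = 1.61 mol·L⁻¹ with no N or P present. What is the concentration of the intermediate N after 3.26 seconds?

0.936 mol·L⁻¹

For first-order series with pure M initially, C_N(t) = k₁C_{M0}/(k₂−k₁)·(e^(−k₁t) − e^(−k₂t)).
e^(−k₁t) = e^(−0.876×3.26) = e^(−2.856) = 0.05751; e^(−k₂t) = e^(−0.7009) = 0.4961.
C_N = 0.876×1.61/(0.215−0.876) × (0.05751−0.4961) = (-2.134)×(-0.4386) = 0.9359 mol·L⁻¹.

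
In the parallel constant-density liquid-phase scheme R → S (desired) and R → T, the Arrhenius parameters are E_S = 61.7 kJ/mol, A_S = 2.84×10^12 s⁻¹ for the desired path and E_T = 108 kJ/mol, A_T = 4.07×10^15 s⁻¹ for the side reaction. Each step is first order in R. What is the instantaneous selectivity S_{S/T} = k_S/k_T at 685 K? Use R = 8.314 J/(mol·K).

With equal orders, S_{S/T} = k_S/k_T = (A_S/A_T)·exp[(E_T−E_S)/(RT)].
(E_T−E_S)/(RT) = (108−61.7)×10³/(8.314×685) = 46300/5695 = 8.130.
k_S/k_T = (2.84×10^12/4.07×10^15)·exp(8.130) = 6.978×10^-4 × 3394 = 2.37.

2.37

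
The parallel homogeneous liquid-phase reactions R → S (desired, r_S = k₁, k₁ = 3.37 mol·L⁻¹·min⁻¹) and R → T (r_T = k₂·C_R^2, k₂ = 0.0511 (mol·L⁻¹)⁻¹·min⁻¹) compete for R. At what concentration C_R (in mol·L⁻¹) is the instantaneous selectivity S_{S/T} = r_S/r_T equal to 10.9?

S_{S/T} = (k₁/k₂)·C_R^-2 ⇒ C_R = (S·k₂/k₁)^(-0.5).
= (10.9×0.0511/3.37)^(-0.5) = (0.1653)^(-0.5) = 2.46 mol·L⁻¹.

2.46 mol·L⁻¹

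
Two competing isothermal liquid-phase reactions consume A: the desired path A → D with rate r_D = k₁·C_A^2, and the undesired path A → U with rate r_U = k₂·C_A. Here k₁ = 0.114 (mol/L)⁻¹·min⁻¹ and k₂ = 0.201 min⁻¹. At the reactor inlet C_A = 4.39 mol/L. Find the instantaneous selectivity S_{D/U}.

S_{D/U} = r_D/r_U = (k₁·C_A^2)/(k₂·C_A) = (k₁/k₂)·C_A.
= (0.114×4.390^2) / (0.201×4.390) = 2.197/0.8824 = 2.49.

2.49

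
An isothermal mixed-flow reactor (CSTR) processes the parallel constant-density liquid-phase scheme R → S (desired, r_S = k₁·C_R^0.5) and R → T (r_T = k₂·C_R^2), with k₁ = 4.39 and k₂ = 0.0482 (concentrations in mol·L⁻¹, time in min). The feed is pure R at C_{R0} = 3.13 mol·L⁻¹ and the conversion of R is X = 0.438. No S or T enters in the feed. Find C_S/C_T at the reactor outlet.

39.0

Exit C_R = C_{R0}(1−X) = 3.13×0.562 = 1.759 mol·L⁻¹.
Rates in a CSTR are evaluated at the outlet concentration: r_S = 4.39×1.759^0.5 = 5.822, r_T = 0.0482×1.759^2 = 0.1491.
Overall selectivity = C_S/C_T = r_Sτ/(r_Tτ) = r_S/r_T = 39.0.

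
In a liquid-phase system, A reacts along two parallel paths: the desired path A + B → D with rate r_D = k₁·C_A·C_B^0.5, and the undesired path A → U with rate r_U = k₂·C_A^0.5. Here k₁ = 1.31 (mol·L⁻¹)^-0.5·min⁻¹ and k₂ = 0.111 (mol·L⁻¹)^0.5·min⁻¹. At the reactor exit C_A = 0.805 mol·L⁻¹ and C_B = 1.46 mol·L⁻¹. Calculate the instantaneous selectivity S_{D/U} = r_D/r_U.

S_{D/U} = r_D/r_U = (k₁·C_A·C_B^0.5)/(k₂·C_A^0.5) = (k₁/k₂)·C_A^0.5·C_B^0.5.
= (1.31×0.8050×1.460^0.5) / (0.111×0.8050^0.5) = 1.274/0.09959 = 12.8.
Since the desired path is higher order in A, keeping C_A high (PFR or concentrated feed) favours D.

12.8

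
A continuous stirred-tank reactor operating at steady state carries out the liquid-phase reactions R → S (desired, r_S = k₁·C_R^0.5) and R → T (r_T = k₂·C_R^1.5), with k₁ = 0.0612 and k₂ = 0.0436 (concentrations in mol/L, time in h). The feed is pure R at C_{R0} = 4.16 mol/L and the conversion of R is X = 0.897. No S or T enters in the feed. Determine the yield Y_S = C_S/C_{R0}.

Exit C_R = C_{R0}(1−X) = 4.16×0.103 = 0.4285 mol/L.
A CSTR operates uniformly at the exit composition, giving r_S = 0.04006 and r_T = 0.01223 (each k·C_R^n at C_R = 0.4285).
Fraction of consumed R going to S: r_S/(r_S+r_T) = 0.7661.
C_S = 0.7661·C_{R0}·X = 0.7661×4.16×0.897 = 2.86 mol/L; Y_S = C_S/C_{R0} = 0.687.

0.687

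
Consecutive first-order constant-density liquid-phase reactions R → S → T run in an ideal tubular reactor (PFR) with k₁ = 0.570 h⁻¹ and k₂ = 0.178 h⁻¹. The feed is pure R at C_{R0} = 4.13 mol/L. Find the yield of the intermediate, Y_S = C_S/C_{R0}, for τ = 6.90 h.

Solving the coupled first-order balances gives C_S(τ) = [k₁/(k₂−k₁)]·C_{R0}·(e^(−k₁τ) − e^(−k₂τ)).
e^(−k₁τ) = e^(−0.570×6.90) = e^(−3.933) = 0.01958; e^(−k₂τ) = e^(−1.228) = 0.2928.
C_S = 0.570×4.13/(0.178−0.570) × (0.01958−0.2928) = (-6.005)×(-0.2732) = 1.641 mol/L.
Y_S = C_S/C_{R0} = 1.641/4.13 = 0.397.

0.397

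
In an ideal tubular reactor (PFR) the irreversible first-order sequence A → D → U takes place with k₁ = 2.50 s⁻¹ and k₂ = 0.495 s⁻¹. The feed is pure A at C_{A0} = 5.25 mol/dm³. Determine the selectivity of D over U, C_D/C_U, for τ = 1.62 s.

For first-order series with pure A initially, C_D(τ) = k₁C_{A0}/(k₂−k₁)·(e^(−k₁τ) − e^(−k₂τ)).
e^(−k₁τ) = e^(−2.50×1.62) = e^(−4.050) = 0.01742; e^(−k₂τ) = e^(−0.8019) = 0.4485.
C_D = 2.50×5.25/(0.495−2.50) × (0.01742−0.4485) = (-6.546)×(-0.4311) = 2.822 mol/dm³.
C_A = C_{A0}e^(−k₁τ) = 0.09147 mol/dm³, so C_U = C_{A0}−C_A−C_D = 2.337 mol/dm³; C_D/C_U = 1.21.

1.21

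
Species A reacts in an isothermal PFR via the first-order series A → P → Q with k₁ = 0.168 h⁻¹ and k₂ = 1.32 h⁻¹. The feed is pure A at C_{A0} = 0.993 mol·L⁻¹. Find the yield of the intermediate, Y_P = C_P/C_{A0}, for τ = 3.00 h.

0.0853

Solving the coupled first-order balances gives C_P(τ) = [k₁/(k₂−k₁)]·C_{A0}·(e^(−k₁τ) − e^(−k₂τ)).
e^(−k₁τ) = e^(−0.168×3.00) = e^(−0.5040) = 0.6041; e^(−k₂τ) = e^(−3.960) = 0.01906.
C_P = 0.168×0.993/(1.32−0.168) × (0.6041−0.01906) = 0.1448×0.5850 = 0.08472 mol·L⁻¹.
Y_P = C_P/C_{A0} = 0.08472/0.993 = 0.0853.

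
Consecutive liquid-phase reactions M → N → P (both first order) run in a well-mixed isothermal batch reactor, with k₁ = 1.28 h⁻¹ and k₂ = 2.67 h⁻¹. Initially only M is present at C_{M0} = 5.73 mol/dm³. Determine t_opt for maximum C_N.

0.529 h

For first-order series the maximum of C_N occurs at t_opt = ln(k₂/k₁)/(k₂−k₁).
= ln(2.67/1.28)/(2.67−1.28) = ln(2.086)/1.390 = 0.7352/1.390 = 0.529 h.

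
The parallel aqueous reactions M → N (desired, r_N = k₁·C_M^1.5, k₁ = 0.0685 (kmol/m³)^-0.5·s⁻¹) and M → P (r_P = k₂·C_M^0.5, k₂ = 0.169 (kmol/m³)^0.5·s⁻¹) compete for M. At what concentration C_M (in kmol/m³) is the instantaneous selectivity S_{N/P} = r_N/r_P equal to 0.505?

1.25 kmol/m³

S_{N/P} = (k₁/k₂)·C_M ⇒ C_M = S·k₂/k₁.
= 0.505×0.169/0.0685 = 1.25 kmol/m³.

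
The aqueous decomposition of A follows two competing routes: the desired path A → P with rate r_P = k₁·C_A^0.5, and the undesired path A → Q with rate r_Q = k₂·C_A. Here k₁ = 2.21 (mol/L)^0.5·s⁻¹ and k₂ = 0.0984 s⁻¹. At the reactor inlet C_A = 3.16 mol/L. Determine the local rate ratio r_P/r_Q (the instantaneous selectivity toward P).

12.6

S_{P/Q} = r_P/r_Q = (k₁·C_A^0.5)/(k₂·C_A) = (k₁/k₂)·C_A^-0.5.
= (2.21×3.160^0.5) / (0.0984×3.160) = 3.929/0.3109 = 12.6.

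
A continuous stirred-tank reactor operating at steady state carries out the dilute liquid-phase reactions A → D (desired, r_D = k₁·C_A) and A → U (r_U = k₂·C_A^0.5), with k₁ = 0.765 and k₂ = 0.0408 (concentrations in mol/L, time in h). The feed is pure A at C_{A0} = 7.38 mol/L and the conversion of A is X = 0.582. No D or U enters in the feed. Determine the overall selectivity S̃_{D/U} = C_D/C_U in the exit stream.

Exit C_A = C_{A0}(1−X) = 7.38×0.418 = 3.085 mol/L.
In a CSTR the entire volume is at exit conditions, so r_D = 0.765×3.085 = 2.360 and r_U = 0.0408×3.085^0.5 = 0.07166.
Overall selectivity = C_D/C_U = r_Dτ/(r_Uτ) = r_D/r_U = 32.9.

32.9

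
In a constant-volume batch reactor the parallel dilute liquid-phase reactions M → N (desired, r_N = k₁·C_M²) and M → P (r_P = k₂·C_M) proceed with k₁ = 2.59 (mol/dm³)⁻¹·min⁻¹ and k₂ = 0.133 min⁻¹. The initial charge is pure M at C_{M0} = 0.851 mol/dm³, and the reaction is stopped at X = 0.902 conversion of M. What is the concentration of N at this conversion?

C_M = C_{M0}(1−X) = 0.08340 mol/dm³.
Along a PFR/batch, dC_P/dC_M = −r_P/(r_N+r_P) = −k₂/(k₂+k₁·C_M).
Integrating from C_{M0} to C_M: C_P = (0.133/2.59)·ln[(0.133+2.59·0.851)/(0.133+2.59·0.0834)] = 0.05135·ln(2.337/0.3490) = 0.09765 mol/dm³.
Then C_N = (C_{M0}−C_M) − C_P = 0.7676 − 0.09765 = 0.6700 mol/dm³.

0.670 mol/dm³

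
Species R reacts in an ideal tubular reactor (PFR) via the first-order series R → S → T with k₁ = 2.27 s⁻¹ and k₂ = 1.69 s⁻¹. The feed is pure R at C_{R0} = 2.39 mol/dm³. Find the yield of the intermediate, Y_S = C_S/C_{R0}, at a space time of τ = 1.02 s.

For first-order series with pure R initially, C_S(τ) = k₁C_{R0}/(k₂−k₁)·(e^(−k₁τ) − e^(−k₂τ)).
e^(−k₁τ) = e^(−2.27×1.02) = e^(−2.315) = 0.09873; e^(−k₂τ) = e^(−1.724) = 0.1784.
C_S = 2.27×2.39/(1.69−2.27) × (0.09873−0.1784) = (-9.354)×(-0.07966) = 0.7451 mol/dm³.
Y_S = C_S/C_{R0} = 0.7451/2.39 = 0.312.

0.312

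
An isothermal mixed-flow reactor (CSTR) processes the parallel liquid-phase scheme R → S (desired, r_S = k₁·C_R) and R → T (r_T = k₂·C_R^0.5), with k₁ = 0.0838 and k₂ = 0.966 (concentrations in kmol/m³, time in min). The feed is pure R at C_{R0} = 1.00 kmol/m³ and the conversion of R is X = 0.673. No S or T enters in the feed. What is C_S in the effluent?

Exit C_R = C_{R0}(1−X) = 1.00×0.327 = 0.3270 kmol/m³.
In a CSTR the entire volume is at exit conditions, so r_S = 0.0838×0.3270 = 0.02740 and r_T = 0.966×0.3270^0.5 = 0.5524.
Fraction of consumed R going to S: r_S/(r_S+r_T) = 0.04726.
C_S = 0.04726·C_{R0}·X = 0.04726×1.00×0.673 = 0.0318 kmol/m³.

0.0318 kmol/m³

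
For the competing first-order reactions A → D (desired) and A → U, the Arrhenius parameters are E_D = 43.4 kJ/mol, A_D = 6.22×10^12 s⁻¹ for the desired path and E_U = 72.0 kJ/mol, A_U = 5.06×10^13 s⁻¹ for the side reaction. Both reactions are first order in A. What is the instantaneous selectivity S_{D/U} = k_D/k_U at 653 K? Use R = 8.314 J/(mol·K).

23.8

k_D/k_U = (A_D/A_U)·exp[−(E_D−E_U)/(RT)] = (A_D/A_U)·exp[(E_U−E_D)/(RT)].
(E_U−E_D)/(RT) = (72.0−43.4)×10³/(8.314×653) = 28600/5429 = 5.268.
k_D/k_U = (6.22×10^12/5.06×10^13)·exp(5.268) = 0.1229 × 194.0 = 23.8.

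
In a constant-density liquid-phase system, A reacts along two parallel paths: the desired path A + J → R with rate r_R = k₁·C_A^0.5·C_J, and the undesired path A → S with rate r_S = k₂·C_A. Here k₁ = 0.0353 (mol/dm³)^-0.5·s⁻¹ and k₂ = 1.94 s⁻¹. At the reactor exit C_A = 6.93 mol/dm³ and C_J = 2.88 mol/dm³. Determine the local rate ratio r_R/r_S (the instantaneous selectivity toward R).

S_{R/S} = r_R/r_S = (k₁·C_A^0.5·C_J)/(k₂·C_A) = (k₁/k₂)·C_A^-0.5·C_J.
= (0.0353×6.930^0.5×2.880) / (1.94×6.930) = 0.2676/13.44 = 0.0199.
The undesired path is higher order in A, so low C_A (CSTR or dilute feed) favours R.

0.0199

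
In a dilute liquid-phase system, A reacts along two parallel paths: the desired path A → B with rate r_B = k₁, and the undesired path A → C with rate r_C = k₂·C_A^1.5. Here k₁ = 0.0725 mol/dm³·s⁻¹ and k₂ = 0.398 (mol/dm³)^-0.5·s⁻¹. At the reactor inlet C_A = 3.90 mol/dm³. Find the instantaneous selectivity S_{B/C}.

S_{B/C} = r_B/r_C = (k₁)/(k₂·C_A^1.5) = (k₁/k₂)·C_A^-1.5.
= (0.0725) / (0.398×3.900^1.5) = 0.07250/3.065 = 0.0237.

0.0237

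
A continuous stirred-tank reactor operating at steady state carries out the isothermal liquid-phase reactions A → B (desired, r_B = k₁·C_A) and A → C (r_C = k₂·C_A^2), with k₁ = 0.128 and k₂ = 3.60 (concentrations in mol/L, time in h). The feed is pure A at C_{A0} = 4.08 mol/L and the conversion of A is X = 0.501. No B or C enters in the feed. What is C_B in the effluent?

0.0351 mol/L

Exit C_A = C_{A0}(1−X) = 4.08×0.499 = 2.036 mol/L.
In a CSTR the entire volume is at exit conditions, so r_B = 0.128×2.036 = 0.2606 and r_C = 3.60×2.036^2 = 14.92.
Fraction of consumed A going to B: r_B/(r_B+r_C) = 0.01716.
C_B = 0.01716·C_{A0}·X = 0.01716×4.08×0.501 = 0.0351 mol/L.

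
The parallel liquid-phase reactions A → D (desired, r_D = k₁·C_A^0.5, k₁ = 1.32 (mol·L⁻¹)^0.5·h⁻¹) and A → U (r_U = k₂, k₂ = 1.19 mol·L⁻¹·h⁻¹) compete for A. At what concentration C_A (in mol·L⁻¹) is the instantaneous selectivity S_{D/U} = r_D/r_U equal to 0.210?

0.0358 mol·L⁻¹

S_{D/U} = (k₁/k₂)·C_A^0.5 ⇒ C_A = (S·k₂/k₁)^(2).
= (0.210×1.19/1.32)^(2) = (0.1893)^(2) = 0.0358 mol·L⁻¹.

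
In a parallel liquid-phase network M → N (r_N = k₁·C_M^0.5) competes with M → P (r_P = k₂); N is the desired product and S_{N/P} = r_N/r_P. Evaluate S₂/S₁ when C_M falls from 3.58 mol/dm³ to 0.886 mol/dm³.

S_{N/P} = (k₁/k₂)·C_M^0.5, so S₂/S₁ = (C_{M,2}/C_{M,1})^0.5.
= (0.886/3.58)^0.5 = (0.2475)^0.5 = 0.497.
Selectivity toward N falls as C_M falls — high-concentration operation is favoured.

0.497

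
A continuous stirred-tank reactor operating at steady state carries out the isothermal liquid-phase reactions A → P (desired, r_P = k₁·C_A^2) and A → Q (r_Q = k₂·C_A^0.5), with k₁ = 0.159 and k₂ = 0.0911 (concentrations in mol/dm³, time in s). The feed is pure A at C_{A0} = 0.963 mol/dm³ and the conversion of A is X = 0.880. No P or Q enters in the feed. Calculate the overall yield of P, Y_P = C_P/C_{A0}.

Exit C_A = C_{A0}(1−X) = 0.963×0.120 = 0.1156 mol/dm³.
Rates in a CSTR are evaluated at the outlet concentration: r_P = 0.159×0.1156^2 = 0.002123, r_Q = 0.0911×0.1156^0.5 = 0.03097.
Fraction of consumed A going to P: r_P/(r_P+r_Q) = 0.06416.
C_P = 0.06416·C_{A0}·X = 0.06416×0.963×0.880 = 0.0544 mol/dm³; Y_P = C_P/C_{A0} = 0.0565.

0.0565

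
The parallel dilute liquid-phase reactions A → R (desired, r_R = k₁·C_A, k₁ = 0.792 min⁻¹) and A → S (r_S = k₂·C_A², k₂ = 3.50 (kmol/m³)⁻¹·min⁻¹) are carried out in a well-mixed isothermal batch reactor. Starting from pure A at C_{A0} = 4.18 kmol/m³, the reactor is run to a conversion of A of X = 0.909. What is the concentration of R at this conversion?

C_A = C_{A0}(1−X) = 0.3804 kmol/m³.
Along a PFR/batch, dC_R/dC_A = −r_R/(r_R+r_S) = −k₁/(k₁+k₂·C_A).
Integrating from C_{A0} to C_A: C_R = (0.792/3.50)·ln[(0.792+3.50·4.18)/(0.792+3.50·0.380)] = 0.2263·ln(15.42/2.123) = 0.4487 kmol/m³.

0.449 kmol/m³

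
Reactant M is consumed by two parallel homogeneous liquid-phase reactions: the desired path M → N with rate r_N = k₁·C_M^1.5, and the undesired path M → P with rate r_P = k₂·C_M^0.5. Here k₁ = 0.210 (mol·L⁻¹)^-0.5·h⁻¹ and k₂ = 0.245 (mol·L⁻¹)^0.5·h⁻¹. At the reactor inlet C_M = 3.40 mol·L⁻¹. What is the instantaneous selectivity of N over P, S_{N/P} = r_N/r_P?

2.91

S_{N/P} = r_N/r_P = (k₁·C_M^1.5)/(k₂·C_M^0.5) = (k₁/k₂)·C_M.
= (0.210×3.400^1.5) / (0.245×3.400^0.5) = 1.317/0.4518 = 2.91.
Since the desired path is higher order in M, keeping C_M high (PFR or concentrated feed) favours N.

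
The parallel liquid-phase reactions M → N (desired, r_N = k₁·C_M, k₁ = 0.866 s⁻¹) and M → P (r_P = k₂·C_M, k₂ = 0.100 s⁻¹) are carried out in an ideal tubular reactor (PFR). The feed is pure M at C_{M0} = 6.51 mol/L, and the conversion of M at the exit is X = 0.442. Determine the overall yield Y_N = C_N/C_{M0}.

C_M = C_{M0}(1−X) = 3.633 mol/L.
Both paths are first order in M, so the instantaneous fraction to N is constant: dC_N/d(−C_M) = k₁/(k₁+k₂) = 0.8965.
C_N = 0.8965·(C_{M0}−C_M) = 0.8965×2.877 = 2.58 mol/L.
Y_N = C_N/C_{M0} = 2.580/6.51 = 0.396.

0.396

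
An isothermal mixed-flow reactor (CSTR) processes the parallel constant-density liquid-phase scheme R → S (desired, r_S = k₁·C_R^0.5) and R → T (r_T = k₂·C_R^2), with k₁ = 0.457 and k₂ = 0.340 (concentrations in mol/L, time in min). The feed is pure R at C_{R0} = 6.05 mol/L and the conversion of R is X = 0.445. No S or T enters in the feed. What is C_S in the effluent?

0.483 mol/L

Exit C_R = C_{R0}(1−X) = 6.05×0.555 = 3.358 mol/L.
Rates in a CSTR are evaluated at the outlet concentration: r_S = 0.457×3.358^0.5 = 0.8374, r_T = 0.340×3.358^2 = 3.833.
Fraction of consumed R going to S: r_S/(r_S+r_T) = 0.1793.
C_S = 0.1793·C_{R0}·X = 0.1793×6.05×0.445 = 0.483 mol/L.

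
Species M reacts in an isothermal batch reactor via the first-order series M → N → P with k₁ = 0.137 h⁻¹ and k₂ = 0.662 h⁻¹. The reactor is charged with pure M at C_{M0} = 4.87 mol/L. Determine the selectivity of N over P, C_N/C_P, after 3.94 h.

The intermediate concentration in a first-order A→B→C sequence is C_N = k₁C_{M0}(e^(−k₁t) − e^(−k₂t))/(k₂−k₁).
e^(−k₁t) = e^(−0.137×3.94) = e^(−0.5398) = 0.5829; e^(−k₂t) = e^(−2.608) = 0.07366.
C_N = 0.137×4.87/(0.662−0.137) × (0.5829−0.07366) = 1.271×0.5092 = 0.6471 mol/L.
C_M = C_{M0}e^(−k₁t) = 2.839 mol/L, so C_P = C_{M0}−C_M−C_N = 1.384 mol/L; C_N/C_P = 0.467.

0.467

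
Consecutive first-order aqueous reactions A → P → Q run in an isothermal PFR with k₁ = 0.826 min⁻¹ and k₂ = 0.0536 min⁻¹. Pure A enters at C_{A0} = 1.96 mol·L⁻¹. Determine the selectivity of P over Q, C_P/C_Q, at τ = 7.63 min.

Solving the coupled first-order balances gives C_P(τ) = [k₁/(k₂−k₁)]·C_{A0}·(e^(−k₁τ) − e^(−k₂τ)).
e^(−k₁τ) = e^(−0.826×7.63) = e^(−6.302) = 0.001832; e^(−k₂τ) = e^(−0.4090) = 0.6643.
C_P = 0.826×1.96/(0.0536−0.826) × (0.001832−0.6643) = (-2.096)×(-0.6625) = 1.389 mol·L⁻¹.
C_A = C_{A0}e^(−k₁τ) = 0.003591 mol·L⁻¹, so C_Q = C_{A0}−C_A−C_P = 0.5678 mol·L⁻¹; C_P/C_Q = 2.45.

2.45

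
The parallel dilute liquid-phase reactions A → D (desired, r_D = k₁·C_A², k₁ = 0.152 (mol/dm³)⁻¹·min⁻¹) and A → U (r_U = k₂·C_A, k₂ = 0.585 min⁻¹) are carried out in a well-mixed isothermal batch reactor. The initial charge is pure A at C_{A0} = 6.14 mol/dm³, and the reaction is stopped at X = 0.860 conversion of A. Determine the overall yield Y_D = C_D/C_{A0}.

0.389

C_A = C_{A0}(1−X) = 0.8596 mol/dm³.
Along a PFR/batch, dC_U/dC_A = −r_U/(r_D+r_U) = −k₂/(k₂+k₁·C_A).
Integrating from C_{A0} to C_A: C_U = (0.585/0.152)·ln[(0.585+0.152·6.14)/(0.585+0.152·0.860)] = 3.849·ln(1.518/0.7157) = 2.895 mol/dm³.
Then C_D = (C_{A0}−C_A) − C_U = 5.280 − 2.895 = 2.386 mol/dm³.
Y_D = C_D/C_{A0} = 2.386/6.14 = 0.389.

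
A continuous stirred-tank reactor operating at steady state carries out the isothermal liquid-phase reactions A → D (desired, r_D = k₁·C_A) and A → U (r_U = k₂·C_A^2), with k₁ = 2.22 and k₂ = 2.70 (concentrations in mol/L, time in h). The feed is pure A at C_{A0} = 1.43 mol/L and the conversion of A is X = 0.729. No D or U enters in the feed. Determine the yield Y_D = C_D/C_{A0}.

Exit C_A = C_{A0}(1−X) = 1.43×0.271 = 0.3875 mol/L.
Rates in a CSTR are evaluated at the outlet concentration: r_D = 2.22×0.3875 = 0.8603, r_U = 2.70×0.3875^2 = 0.4055.
Fraction of consumed A going to D: r_D/(r_D+r_U) = 0.6797.
C_D = 0.6797·C_{A0}·X = 0.6797×1.43×0.729 = 0.709 mol/L; Y_D = C_D/C_{A0} = 0.495.

0.495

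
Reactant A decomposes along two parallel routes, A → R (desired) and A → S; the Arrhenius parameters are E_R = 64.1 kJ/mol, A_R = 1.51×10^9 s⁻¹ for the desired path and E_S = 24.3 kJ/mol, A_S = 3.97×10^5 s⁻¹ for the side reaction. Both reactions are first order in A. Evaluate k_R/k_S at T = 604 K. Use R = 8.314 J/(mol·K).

1.37

k_R/k_S = (A_R/A_S)·exp[−(E_R−E_S)/(RT)] = (A_R/A_S)·exp[(E_S−E_R)/(RT)].
(E_S−E_R)/(RT) = (24.3−64.1)×10³/(8.314×604) = -39800/5022 = -7.926.
k_R/k_S = (1.51×10^9/3.97×10^5)·exp(-7.926) = 3804 × 3.613×10^-4 = 1.37.
Since E_R > E_S, raising the temperature improves selectivity toward R.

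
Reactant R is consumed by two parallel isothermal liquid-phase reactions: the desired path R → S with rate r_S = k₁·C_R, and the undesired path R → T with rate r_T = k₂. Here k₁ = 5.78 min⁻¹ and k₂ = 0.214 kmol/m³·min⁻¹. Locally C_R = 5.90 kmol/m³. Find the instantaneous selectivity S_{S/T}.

159

S_{S/T} = r_S/r_T = (k₁·C_R)/(k₂) = (k₁/k₂)·C_R.
= (5.78×5.900) / (0.214) = 34.10/0.2140 = 159.
Since the desired path is higher order in R, keeping C_R high (PFR or concentrated feed) favours S.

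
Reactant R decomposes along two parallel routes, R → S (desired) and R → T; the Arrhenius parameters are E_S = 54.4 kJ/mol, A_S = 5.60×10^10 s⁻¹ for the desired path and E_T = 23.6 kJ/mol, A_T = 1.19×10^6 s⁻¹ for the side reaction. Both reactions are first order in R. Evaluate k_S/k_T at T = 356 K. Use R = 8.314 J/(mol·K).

With equal orders, S_{S/T} = k_S/k_T = (A_S/A_T)·exp[(E_T−E_S)/(RT)].
(E_T−E_S)/(RT) = (23.6−54.4)×10³/(8.314×356) = -30800/2960 = -10.41.
k_S/k_T = (5.60×10^10/1.19×10^6)·exp(-10.41) = 47059 × 3.025×10^-5 = 1.42.
Since E_S > E_T, raising the temperature improves selectivity toward S.

1.42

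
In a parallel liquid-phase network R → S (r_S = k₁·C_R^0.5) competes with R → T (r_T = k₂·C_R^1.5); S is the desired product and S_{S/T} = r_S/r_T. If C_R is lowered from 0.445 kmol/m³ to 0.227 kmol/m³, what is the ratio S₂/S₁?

S_{S/T} = (k₁/k₂)·C_R⁻¹, so S₂/S₁ = (C_{R,2}/C_{R,1})⁻¹.
= 0.445/0.227 = 1.96.
Selectivity toward S rises as C_R falls — low-concentration operation is favoured.

1.96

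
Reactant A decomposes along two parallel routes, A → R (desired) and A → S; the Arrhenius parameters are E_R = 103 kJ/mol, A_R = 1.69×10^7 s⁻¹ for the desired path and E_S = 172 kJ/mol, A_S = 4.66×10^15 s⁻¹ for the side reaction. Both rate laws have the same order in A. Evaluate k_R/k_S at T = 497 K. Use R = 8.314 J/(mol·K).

0.0648

Since both paths have the same order in A, the concentration cancels and S_{R/S} = k_R/k_S = (A_R/A_S)·exp[(E_S−E_R)/(RT)].
(E_S−E_R)/(RT) = (172−103)×10³/(8.314×497) = 69000/4132 = 16.70.
k_R/k_S = (1.69×10^7/4.66×10^15)·exp(16.70) = 3.627×10^-9 × 1.787×10^7 = 0.0648.
Since E_R < E_S, lowering the temperature improves selectivity toward R.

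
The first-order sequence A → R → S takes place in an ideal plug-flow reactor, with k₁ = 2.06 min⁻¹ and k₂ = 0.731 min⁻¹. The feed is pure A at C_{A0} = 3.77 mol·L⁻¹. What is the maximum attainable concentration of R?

2.13 mol·L⁻¹

At the optimum, C_{R,max}/C_{A0} = (k₁/k₂)^[k₂/(k₂−k₁)].
= (2.06/0.731)^(0.731/(0.731−2.06)) = (2.818)^(-0.5500) = 0.5656.
C_{R,max} = 0.5656×3.77 = 2.13 mol·L⁻¹.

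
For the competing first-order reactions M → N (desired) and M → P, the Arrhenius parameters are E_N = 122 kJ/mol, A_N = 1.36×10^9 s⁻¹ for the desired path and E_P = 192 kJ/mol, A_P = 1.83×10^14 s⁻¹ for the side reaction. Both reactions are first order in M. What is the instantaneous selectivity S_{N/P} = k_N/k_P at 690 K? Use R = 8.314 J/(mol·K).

1.48

With equal orders, S_{N/P} = k_N/k_P = (A_N/A_P)·exp[(E_P−E_N)/(RT)].
(E_P−E_N)/(RT) = (192−122)×10³/(8.314×690) = 70000/5737 = 12.20.
k_N/k_P = (1.36×10^9/1.83×10^14)·exp(12.20) = 7.432×10^-6 × 1.992×10^5 = 1.48.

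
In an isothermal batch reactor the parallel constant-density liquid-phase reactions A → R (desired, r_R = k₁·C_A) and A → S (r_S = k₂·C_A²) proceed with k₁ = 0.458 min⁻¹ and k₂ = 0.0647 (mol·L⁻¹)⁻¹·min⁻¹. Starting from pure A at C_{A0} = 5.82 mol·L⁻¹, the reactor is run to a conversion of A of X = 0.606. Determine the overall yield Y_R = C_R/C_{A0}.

0.389

C_A = C_{A0}(1−X) = 2.293 mol·L⁻¹.
Along a PFR/batch, dC_R/dC_A = −r_R/(r_R+r_S) = −k₁/(k₁+k₂·C_A).
Integrating from C_{A0} to C_A: C_R = (0.458/0.0647)·ln[(0.458+0.0647·5.82)/(0.458+0.0647·2.29)] = 7.079·ln(0.8346/0.6064) = 2.261 mol·L⁻¹.
Y_R = C_R/C_{A0} = 2.261/5.82 = 0.389.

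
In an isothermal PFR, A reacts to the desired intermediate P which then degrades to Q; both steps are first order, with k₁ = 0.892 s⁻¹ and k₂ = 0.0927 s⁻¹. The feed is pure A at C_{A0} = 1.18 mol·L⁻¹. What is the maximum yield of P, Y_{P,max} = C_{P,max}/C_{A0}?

0.769

For a first-order series the maximum intermediate yield is C_{P,max}/C_{A0} = (k₁/k₂)^[k₂/(k₂−k₁)].
= (0.892/0.0927)^(0.0927/(0.0927−0.892)) = (9.622)^(-0.1160) = 0.7691.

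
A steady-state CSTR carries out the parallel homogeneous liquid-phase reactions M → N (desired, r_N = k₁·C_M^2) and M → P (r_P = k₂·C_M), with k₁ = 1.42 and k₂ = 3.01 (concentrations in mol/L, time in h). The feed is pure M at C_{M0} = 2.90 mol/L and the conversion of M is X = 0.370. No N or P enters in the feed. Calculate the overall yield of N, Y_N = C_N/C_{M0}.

Exit C_M = C_{M0}(1−X) = 2.90×0.630 = 1.827 mol/L.
In a CSTR the entire volume is at exit conditions, so r_N = 1.42×1.827^2 = 4.740 and r_P = 3.01×1.827 = 5.499.
Fraction of consumed M going to N: r_N/(r_N+r_P) = 0.4629.
C_N = 0.4629·C_{M0}·X = 0.4629×2.90×0.370 = 0.497 mol/L; Y_N = C_N/C_{M0} = 0.171.

0.171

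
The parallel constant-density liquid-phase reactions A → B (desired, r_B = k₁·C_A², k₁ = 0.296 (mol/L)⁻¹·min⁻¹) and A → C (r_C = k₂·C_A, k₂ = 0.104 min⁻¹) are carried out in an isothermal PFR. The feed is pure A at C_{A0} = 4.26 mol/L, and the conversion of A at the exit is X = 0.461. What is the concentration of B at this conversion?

1.77 mol/L

C_A = C_{A0}(1−X) = 2.296 mol/L.
Along a PFR/batch, dC_C/dC_A = −r_C/(r_B+r_C) = −k₂/(k₂+k₁·C_A).
Integrating from C_{A0} to C_A: C_C = (0.104/0.296)·ln[(0.104+0.296·4.26)/(0.104+0.296·2.30)] = 0.3514·ln(1.365/0.7837) = 0.1950 mol/L.
Then C_B = (C_{A0}−C_A) − C_C = 1.964 − 0.1950 = 1.769 mol/L.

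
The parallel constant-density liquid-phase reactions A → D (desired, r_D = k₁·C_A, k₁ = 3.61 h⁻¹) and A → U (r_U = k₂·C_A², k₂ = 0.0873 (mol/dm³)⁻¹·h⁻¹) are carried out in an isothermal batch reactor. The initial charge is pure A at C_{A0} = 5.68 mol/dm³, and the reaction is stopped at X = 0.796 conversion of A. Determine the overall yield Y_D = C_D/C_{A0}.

0.736

C_A = C_{A0}(1−X) = 1.159 mol/dm³.
Along a PFR/batch, dC_D/dC_A = −r_D/(r_D+r_U) = −k₁/(k₁+k₂·C_A).
Integrating from C_{A0} to C_A: C_D = (3.61/0.0873)·ln[(3.61+0.0873·5.68)/(3.61+0.0873·1.16)] = 41.35·ln(4.106/3.711) = 4.180 mol/dm³.
Y_D = C_D/C_{A0} = 4.180/5.68 = 0.736.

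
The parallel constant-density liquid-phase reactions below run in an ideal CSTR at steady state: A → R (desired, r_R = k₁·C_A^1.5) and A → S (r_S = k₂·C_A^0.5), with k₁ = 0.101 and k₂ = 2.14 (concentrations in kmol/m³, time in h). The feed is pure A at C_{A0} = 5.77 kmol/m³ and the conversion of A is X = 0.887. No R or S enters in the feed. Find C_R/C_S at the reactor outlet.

Exit C_A = C_{A0}(1−X) = 5.77×0.113 = 0.6520 kmol/m³.
Rates in a CSTR are evaluated at the outlet concentration: r_R = 0.101×0.6520^1.5 = 0.05317, r_S = 2.14×0.6520^0.5 = 1.728.
Overall selectivity = C_R/C_S = r_Rτ/(r_Sτ) = r_R/r_S = 0.0308.

0.0308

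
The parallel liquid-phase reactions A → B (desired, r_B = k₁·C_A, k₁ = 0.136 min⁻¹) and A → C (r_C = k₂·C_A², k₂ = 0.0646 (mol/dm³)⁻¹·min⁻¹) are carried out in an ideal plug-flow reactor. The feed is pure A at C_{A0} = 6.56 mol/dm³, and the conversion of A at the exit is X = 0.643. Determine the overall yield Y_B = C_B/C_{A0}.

0.214

C_A = C_{A0}(1−X) = 2.342 mol/dm³.
Along a PFR/batch, dC_B/dC_A = −r_B/(r_B+r_C) = −k₁/(k₁+k₂·C_A).
Integrating from C_{A0} to C_A: C_B = (0.136/0.0646)·ln[(0.136+0.0646·6.56)/(0.136+0.0646·2.34)] = 2.105·ln(0.5598/0.2873) = 1.404 mol/dm³.
Y_B = C_B/C_{A0} = 1.404/6.56 = 0.214.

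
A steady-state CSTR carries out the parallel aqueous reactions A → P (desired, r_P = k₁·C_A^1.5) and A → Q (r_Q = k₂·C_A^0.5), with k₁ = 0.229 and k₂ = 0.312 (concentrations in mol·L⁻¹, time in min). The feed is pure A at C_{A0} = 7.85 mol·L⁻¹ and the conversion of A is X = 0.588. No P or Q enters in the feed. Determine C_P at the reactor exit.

Exit C_A = C_{A0}(1−X) = 7.85×0.412 = 3.234 mol·L⁻¹.
Rates in a CSTR are evaluated at the outlet concentration: r_P = 0.229×3.234^1.5 = 1.332, r_Q = 0.312×3.234^0.5 = 0.5611.
Fraction of consumed A going to P: r_P/(r_P+r_Q) = 0.7036.
C_P = 0.7036·C_{A0}·X = 0.7036×7.85×0.588 = 3.25 mol·L⁻¹.

3.25 mol·L⁻¹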